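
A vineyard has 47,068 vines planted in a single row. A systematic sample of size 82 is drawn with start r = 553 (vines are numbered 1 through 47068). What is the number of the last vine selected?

k = 47068/82 = 574
82nd selection = r + (82−1)·k = 553 + 81×574 = 553 + 46494 = 47047

47047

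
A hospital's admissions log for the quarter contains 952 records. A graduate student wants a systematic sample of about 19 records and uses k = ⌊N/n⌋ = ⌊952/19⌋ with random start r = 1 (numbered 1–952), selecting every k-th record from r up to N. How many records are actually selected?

20

k = ⌊952/19⌋ = 50
Achieved size = ⌊(952 − 1)/50⌋ + 1 = ⌊951/50⌋ + 1 = 19 + 1 = 20
(last selection: 1 + 19×50 = 951 ≤ 952; next would be 1001 > 952)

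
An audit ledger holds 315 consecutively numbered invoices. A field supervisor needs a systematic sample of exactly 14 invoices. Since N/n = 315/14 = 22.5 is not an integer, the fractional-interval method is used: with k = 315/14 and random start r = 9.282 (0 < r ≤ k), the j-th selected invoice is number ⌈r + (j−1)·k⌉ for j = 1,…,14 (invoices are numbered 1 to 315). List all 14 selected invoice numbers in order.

10, 32, 55, 77, 100, 122, 145, 167, 190, 212, 235, 257, 280, 302

j=1: r + 0k = 9.282 → ⌈·⌉ = 10
j=2: r + 1k = 31.782 → ⌈·⌉ = 32
j=3: r + 2k = 54.282 → ⌈·⌉ = 55
j=4: r + 3k = 76.782 → ⌈·⌉ = 77
j=5: r + 4k = 99.282 → ⌈·⌉ = 100
j=6: r + 5k = 121.782 → ⌈·⌉ = 122
j=7: r + 6k = 144.282 → ⌈·⌉ = 145
j=8: r + 7k = 166.782 → ⌈·⌉ = 167
j=9: r + 8k = 189.282 → ⌈·⌉ = 190
j=10: r + 9k = 211.782 → ⌈·⌉ = 212
j=11: r + 10k = 234.282 → ⌈·⌉ = 235
j=12: r + 11k = 256.782 → ⌈·⌉ = 257
j=13: r + 12k = 279.282 → ⌈·⌉ = 280
j=14: r + 13k = 301.782 → ⌈·⌉ = 302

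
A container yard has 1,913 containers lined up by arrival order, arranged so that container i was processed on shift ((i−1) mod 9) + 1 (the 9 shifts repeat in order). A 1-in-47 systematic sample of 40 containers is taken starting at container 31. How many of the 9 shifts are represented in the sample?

9

Consecutive selections differ by k = 47, so their shift numbers differ by 47 mod 9 = 2.
gcd(47, 9) = 1, so the sample visits 9/1 = 9 distinct residues mod 9.
Start 31 is shift 4; the shifts hit are 1, 2, 3, 4, 5, 6, 7, 8, 9.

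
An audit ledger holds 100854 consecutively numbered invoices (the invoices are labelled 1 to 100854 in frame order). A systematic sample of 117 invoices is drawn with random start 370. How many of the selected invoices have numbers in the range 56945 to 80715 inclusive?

28

k = 100854/117 = 862
First selection ≥ 56945: 370 + ⌈(56945−370)/862⌉·862 = 370 + 66×862 = 57262
Last selection ≤ 80715: 370 + ⌊(80715−370)/862⌋·862 = 370 + 93×862 = 80536
Count = 93 − 66 + 1 = 28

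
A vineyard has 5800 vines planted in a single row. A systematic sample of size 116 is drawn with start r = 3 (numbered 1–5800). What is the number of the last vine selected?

5753

k = 5800/116 = 50
116th selection = r + (116−1)·k = 3 + 115×50 = 3 + 5750 = 5753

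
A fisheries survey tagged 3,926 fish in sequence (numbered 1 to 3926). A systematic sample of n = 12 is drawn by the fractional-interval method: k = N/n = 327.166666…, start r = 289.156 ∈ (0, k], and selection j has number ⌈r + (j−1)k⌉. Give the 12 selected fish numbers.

290, 617, 944, 1271, 1598, 1925, 2253, 2580, 2907, 3234, 3561, 3888

j=1: r + 0k = 289.156 → ⌈·⌉ = 290
j=2: r + 1k = 616.322666… → ⌈·⌉ = 617
j=3: r + 2k = 943.489333… → ⌈·⌉ = 944
j=4: r + 3k = 1270.656 → ⌈·⌉ = 1271
j=5: r + 4k = 1597.822666… → ⌈·⌉ = 1598
j=6: r + 5k = 1924.989333… → ⌈·⌉ = 1925
j=7: r + 6k = 2252.156 → ⌈·⌉ = 2253
j=8: r + 7k = 2579.322666… → ⌈·⌉ = 2580
j=9: r + 8k = 2906.489333… → ⌈·⌉ = 2907
j=10: r + 9k = 3233.656 → ⌈·⌉ = 3234
j=11: r + 10k = 3560.822666… → ⌈·⌉ = 3561
j=12: r + 11k = 3887.989333… → ⌈·⌉ = 3888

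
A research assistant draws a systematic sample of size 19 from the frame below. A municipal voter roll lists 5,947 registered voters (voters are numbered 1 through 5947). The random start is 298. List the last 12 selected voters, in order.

k = N/n = 5947/19 = 313
8th selection = 298 + 7×313 = 2489
9th: 2489 + 313 = 2802
10th: 2802 + 313 = 3115
11th: 3115 + 313 = 3428
12th: 3428 + 313 = 3741
13th: 3741 + 313 = 4054
14th: 4054 + 313 = 4367
15th: 4367 + 313 = 4680
16th: 4680 + 313 = 4993
17th: 4993 + 313 = 5306
18th: 5306 + 313 = 5619
19th: 5619 + 313 = 5932

2489, 2802, 3115, 3428, 3741, 4054, 4367, 4680, 4993, 5306, 5619, 5932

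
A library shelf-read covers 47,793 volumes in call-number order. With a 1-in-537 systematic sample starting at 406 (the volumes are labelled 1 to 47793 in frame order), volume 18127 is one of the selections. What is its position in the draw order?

k = 537
position = (18127 − 406)/537 + 1 = 17721/537 + 1 = 33 + 1 = 34

34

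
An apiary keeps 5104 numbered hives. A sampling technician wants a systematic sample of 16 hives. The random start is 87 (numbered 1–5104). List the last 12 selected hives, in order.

1363, 1682, 2001, 2320, 2639, 2958, 3277, 3596, 3915, 4234, 4553, 4872

k = N/n = 5104/16 = 319
5th selection = 87 + 4×319 = 1363
6th: 1363 + 319 = 1682
7th: 1682 + 319 = 2001
8th: 2001 + 319 = 2320
9th: 2320 + 319 = 2639
10th: 2639 + 319 = 2958
11th: 2958 + 319 = 3277
12th: 3277 + 319 = 3596
13th: 3596 + 319 = 3915
14th: 3915 + 319 = 4234
15th: 4234 + 319 = 4553
16th: 4553 + 319 = 4872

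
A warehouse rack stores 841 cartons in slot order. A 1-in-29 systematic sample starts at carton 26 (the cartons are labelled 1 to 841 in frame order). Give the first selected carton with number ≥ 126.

k = 29
Steps past start: ⌈(126 − 26)/29⌉ = ⌈100/29⌉ = 4
Selected carton: 26 + 4×29 = 142

142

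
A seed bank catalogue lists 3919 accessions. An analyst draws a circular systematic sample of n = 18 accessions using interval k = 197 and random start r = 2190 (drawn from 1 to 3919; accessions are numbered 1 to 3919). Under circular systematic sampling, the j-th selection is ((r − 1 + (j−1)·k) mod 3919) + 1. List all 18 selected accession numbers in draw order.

Selection 1: 2190
Selection 2: 2190 + 197 = 2387
Selection 3: 2387 + 197 = 2584
Selection 4: 2584 + 197 = 2781
Selection 5: 2781 + 197 = 2978
Selection 6: 2978 + 197 = 3175
Selection 7: 3175 + 197 = 3372
Selection 8: 3372 + 197 = 3569
Selection 9: 3569 + 197 = 3766
Selection 10: 3766 + 197 = 3963 → 3963 − 3919 = 44
Selection 11: 44 + 197 = 241
Selection 12: 241 + 197 = 438
Selection 13: 438 + 197 = 635
Selection 14: 635 + 197 = 832
Selection 15: 832 + 197 = 1029
Selection 16: 1029 + 197 = 1226
Selection 17: 1226 + 197 = 1423
Selection 18: 1423 + 197 = 1620

2190, 2387, 2584, 2781, 2978, 3175, 3372, 3569, 3766, 44, 241, 438, 635, 832, 1029, 1226, 1423, 1620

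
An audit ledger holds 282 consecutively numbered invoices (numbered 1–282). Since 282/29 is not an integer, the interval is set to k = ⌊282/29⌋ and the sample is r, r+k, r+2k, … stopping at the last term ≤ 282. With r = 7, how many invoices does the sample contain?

31

k = ⌊282/29⌋ = 9
Achieved size = ⌊(282 − 7)/9⌋ + 1 = ⌊275/9⌋ + 1 = 30 + 1 = 31
(last selection: 7 + 30×9 = 277 ≤ 282; next would be 286 > 282)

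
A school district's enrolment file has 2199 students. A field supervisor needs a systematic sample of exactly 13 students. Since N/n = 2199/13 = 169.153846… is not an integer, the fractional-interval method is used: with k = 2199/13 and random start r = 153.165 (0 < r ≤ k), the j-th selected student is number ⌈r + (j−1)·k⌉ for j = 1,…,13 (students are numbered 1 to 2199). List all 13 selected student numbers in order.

j=1: r + 0k = 153.165 → ⌈·⌉ = 154
j=2: r + 1k = 322.318846… → ⌈·⌉ = 323
j=3: r + 2k = 491.472692… → ⌈·⌉ = 492
j=4: r + 3k = 660.626538… → ⌈·⌉ = 661
j=5: r + 4k = 829.780384… → ⌈·⌉ = 830
j=6: r + 5k = 998.934230… → ⌈·⌉ = 999
j=7: r + 6k = 1168.088076… → ⌈·⌉ = 1169
j=8: r + 7k = 1337.241923… → ⌈·⌉ = 1338
j=9: r + 8k = 1506.395769… → ⌈·⌉ = 1507
j=10: r + 9k = 1675.549615… → ⌈·⌉ = 1676
j=11: r + 10k = 1844.703461… → ⌈·⌉ = 1845
j=12: r + 11k = 2013.857307… → ⌈·⌉ = 2014
j=13: r + 12k = 2183.011153… → ⌈·⌉ = 2184

154, 323, 492, 661, 830, 999, 1169, 1338, 1507, 1676, 1845, 2014, 2184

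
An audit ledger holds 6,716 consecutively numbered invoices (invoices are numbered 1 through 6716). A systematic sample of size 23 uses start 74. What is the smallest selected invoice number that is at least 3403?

k = 6716/23 = 292
Steps past start: ⌈(3403 − 74)/292⌉ = ⌈3329/292⌉ = 12
Selected invoice: 74 + 12×292 = 3578

3578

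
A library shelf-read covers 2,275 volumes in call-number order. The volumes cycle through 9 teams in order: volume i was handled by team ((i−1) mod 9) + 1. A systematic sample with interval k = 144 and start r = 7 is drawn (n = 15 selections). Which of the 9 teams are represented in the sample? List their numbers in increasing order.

Consecutive selections differ by k = 144, so their team numbers differ by 144 mod 9 = 0.
gcd(144, 9) = 9, so the sample visits 9/9 = 1 distinct residues mod 9.
Start 7 is team 7; the teams hit are 7.

7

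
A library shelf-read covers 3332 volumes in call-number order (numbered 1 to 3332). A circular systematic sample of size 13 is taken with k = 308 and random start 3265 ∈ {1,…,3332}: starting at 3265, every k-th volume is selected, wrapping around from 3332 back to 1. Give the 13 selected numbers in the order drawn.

3265, 241, 549, 857, 1165, 1473, 1781, 2089, 2397, 2705, 3013, 3321, 297

Selection 1: 3265
Selection 2: 3265 + 308 = 3573 → 3573 − 3332 = 241
Selection 3: 241 + 308 = 549
Selection 4: 549 + 308 = 857
Selection 5: 857 + 308 = 1165
Selection 6: 1165 + 308 = 1473
Selection 7: 1473 + 308 = 1781
Selection 8: 1781 + 308 = 2089
Selection 9: 2089 + 308 = 2397
Selection 10: 2397 + 308 = 2705
Selection 11: 2705 + 308 = 3013
Selection 12: 3013 + 308 = 3321
Selection 13: 3321 + 308 = 3629 → 3629 − 3332 = 297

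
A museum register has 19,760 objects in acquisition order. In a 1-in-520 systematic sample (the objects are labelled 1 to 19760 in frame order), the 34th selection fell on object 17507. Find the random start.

k = 520
r = 17507 − (34−1)×520 = 17507 − 17160 = 347

347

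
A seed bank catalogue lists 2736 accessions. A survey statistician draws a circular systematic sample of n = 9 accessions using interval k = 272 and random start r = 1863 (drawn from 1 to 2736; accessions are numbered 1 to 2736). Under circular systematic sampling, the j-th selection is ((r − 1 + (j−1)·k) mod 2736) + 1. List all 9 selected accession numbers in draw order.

Selection 1: 1863
Selection 2: 1863 + 272 = 2135
Selection 3: 2135 + 272 = 2407
Selection 4: 2407 + 272 = 2679
Selection 5: 2679 + 272 = 2951 → 2951 − 2736 = 215
Selection 6: 215 + 272 = 487
Selection 7: 487 + 272 = 759
Selection 8: 759 + 272 = 1031
Selection 9: 1031 + 272 = 1303

1863, 2135, 2407, 2679, 215, 487, 759, 1031, 1303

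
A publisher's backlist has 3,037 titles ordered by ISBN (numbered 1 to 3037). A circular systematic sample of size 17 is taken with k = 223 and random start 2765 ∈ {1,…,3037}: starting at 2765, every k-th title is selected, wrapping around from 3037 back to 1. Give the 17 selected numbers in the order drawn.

2765, 2988, 174, 397, 620, 843, 1066, 1289, 1512, 1735, 1958, 2181, 2404, 2627, 2850, 36, 259

Selection 1: 2765
Selection 2: 2765 + 223 = 2988
Selection 3: 2988 + 223 = 3211 → 3211 − 3037 = 174
Selection 4: 174 + 223 = 397
Selection 5: 397 + 223 = 620
Selection 6: 620 + 223 = 843
Selection 7: 843 + 223 = 1066
Selection 8: 1066 + 223 = 1289
Selection 9: 1289 + 223 = 1512
Selection 10: 1512 + 223 = 1735
Selection 11: 1735 + 223 = 1958
Selection 12: 1958 + 223 = 2181
Selection 13: 2181 + 223 = 2404
Selection 14: 2404 + 223 = 2627
Selection 15: 2627 + 223 = 2850
Selection 16: 2850 + 223 = 3073 → 3073 − 3037 = 36
Selection 17: 36 + 223 = 259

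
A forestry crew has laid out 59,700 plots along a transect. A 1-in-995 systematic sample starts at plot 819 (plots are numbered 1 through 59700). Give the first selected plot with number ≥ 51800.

52559

k = 995
Steps past start: ⌈(51800 − 819)/995⌉ = ⌈50981/995⌉ = 52
Selected plot: 819 + 52×995 = 52559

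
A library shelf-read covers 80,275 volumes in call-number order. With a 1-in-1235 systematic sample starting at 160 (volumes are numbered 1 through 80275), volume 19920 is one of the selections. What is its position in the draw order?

17

k = 1235
position = (19920 − 160)/1235 + 1 = 19760/1235 + 1 = 16 + 1 = 17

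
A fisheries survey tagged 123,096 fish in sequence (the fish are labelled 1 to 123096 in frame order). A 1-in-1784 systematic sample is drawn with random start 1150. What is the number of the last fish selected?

k = 1784
69th selection = r + (69−1)·k = 1150 + 68×1784 = 1150 + 121312 = 122462

122462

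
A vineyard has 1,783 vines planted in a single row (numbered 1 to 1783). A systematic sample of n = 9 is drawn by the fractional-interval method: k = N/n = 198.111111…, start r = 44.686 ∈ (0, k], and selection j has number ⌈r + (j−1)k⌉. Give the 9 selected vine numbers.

45, 243, 441, 640, 838, 1036, 1234, 1432, 1630

j=1: r + 0k = 44.686 → ⌈·⌉ = 45
j=2: r + 1k = 242.797111… → ⌈·⌉ = 243
j=3: r + 2k = 440.908222… → ⌈·⌉ = 441
j=4: r + 3k = 639.019333… → ⌈·⌉ = 640
j=5: r + 4k = 837.130444… → ⌈·⌉ = 838
j=6: r + 5k = 1035.241555… → ⌈·⌉ = 1036
j=7: r + 6k = 1233.352666… → ⌈·⌉ = 1234
j=8: r + 7k = 1431.463777… → ⌈·⌉ = 1432
j=9: r + 8k = 1629.574888… → ⌈·⌉ = 1630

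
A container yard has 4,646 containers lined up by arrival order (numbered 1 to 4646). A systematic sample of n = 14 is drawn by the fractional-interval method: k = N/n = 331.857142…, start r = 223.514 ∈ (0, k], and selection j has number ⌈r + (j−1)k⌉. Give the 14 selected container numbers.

224, 556, 888, 1220, 1551, 1883, 2215, 2547, 2879, 3211, 3543, 3874, 4206, 4538

j=1: r + 0k = 223.514 → ⌈·⌉ = 224
j=2: r + 1k = 555.371142… → ⌈·⌉ = 556
j=3: r + 2k = 887.228285… → ⌈·⌉ = 888
j=4: r + 3k = 1219.085428… → ⌈·⌉ = 1220
j=5: r + 4k = 1550.942571… → ⌈·⌉ = 1551
j=6: r + 5k = 1882.799714… → ⌈·⌉ = 1883
j=7: r + 6k = 2214.656857… → ⌈·⌉ = 2215
j=8: r + 7k = 2546.514 → ⌈·⌉ = 2547
j=9: r + 8k = 2878.371142… → ⌈·⌉ = 2879
j=10: r + 9k = 3210.228285… → ⌈·⌉ = 3211
j=11: r + 10k = 3542.085428… → ⌈·⌉ = 3543
j=12: r + 11k = 3873.942571… → ⌈·⌉ = 3874
j=13: r + 12k = 4205.799714… → ⌈·⌉ = 4206
j=14: r + 13k = 4537.656857… → ⌈·⌉ = 4538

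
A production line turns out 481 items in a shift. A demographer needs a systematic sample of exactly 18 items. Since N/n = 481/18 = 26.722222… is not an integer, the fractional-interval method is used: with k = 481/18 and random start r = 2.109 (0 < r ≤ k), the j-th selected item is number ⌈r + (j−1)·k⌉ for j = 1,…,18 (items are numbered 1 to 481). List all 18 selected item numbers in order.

j=1: r + 0k = 2.109 → ⌈·⌉ = 3
j=2: r + 1k = 28.831222… → ⌈·⌉ = 29
j=3: r + 2k = 55.553444… → ⌈·⌉ = 56
j=4: r + 3k = 82.275666… → ⌈·⌉ = 83
j=5: r + 4k = 108.997888… → ⌈·⌉ = 109
j=6: r + 5k = 135.720111… → ⌈·⌉ = 136
j=7: r + 6k = 162.442333… → ⌈·⌉ = 163
j=8: r + 7k = 189.164555… → ⌈·⌉ = 190
j=9: r + 8k = 215.886777… → ⌈·⌉ = 216
j=10: r + 9k = 242.609 → ⌈·⌉ = 243
j=11: r + 10k = 269.331222… → ⌈·⌉ = 270
j=12: r + 11k = 296.053444… → ⌈·⌉ = 297
j=13: r + 12k = 322.775666… → ⌈·⌉ = 323
j=14: r + 13k = 349.497888… → ⌈·⌉ = 350
j=15: r + 14k = 376.220111… → ⌈·⌉ = 377
j=16: r + 15k = 402.942333… → ⌈·⌉ = 403
j=17: r + 16k = 429.664555… → ⌈·⌉ = 430
j=18: r + 17k = 456.386777… → ⌈·⌉ = 457

3, 29, 56, 83, 109, 136, 163, 190, 216, 243, 270, 297, 323, 350, 377, 403, 430, 457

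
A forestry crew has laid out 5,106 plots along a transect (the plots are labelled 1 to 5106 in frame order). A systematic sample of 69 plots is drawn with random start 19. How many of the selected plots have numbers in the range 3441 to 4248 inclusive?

k = 5106/69 = 74
First selection ≥ 3441: 19 + ⌈(3441−19)/74⌉·74 = 19 + 47×74 = 3497
Last selection ≤ 4248: 19 + ⌊(4248−19)/74⌋·74 = 19 + 57×74 = 4237
Count = 57 − 47 + 1 = 11

11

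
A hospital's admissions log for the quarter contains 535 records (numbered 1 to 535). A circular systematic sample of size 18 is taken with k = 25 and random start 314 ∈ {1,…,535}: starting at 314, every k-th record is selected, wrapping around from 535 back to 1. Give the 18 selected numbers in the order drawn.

314, 339, 364, 389, 414, 439, 464, 489, 514, 4, 29, 54, 79, 104, 129, 154, 179, 204

Selection 1: 314
Selection 2: 314 + 25 = 339
Selection 3: 339 + 25 = 364
Selection 4: 364 + 25 = 389
Selection 5: 389 + 25 = 414
Selection 6: 414 + 25 = 439
Selection 7: 439 + 25 = 464
Selection 8: 464 + 25 = 489
Selection 9: 489 + 25 = 514
Selection 10: 514 + 25 = 539 → 539 − 535 = 4
Selection 11: 4 + 25 = 29
Selection 12: 29 + 25 = 54
Selection 13: 54 + 25 = 79
Selection 14: 79 + 25 = 104
Selection 15: 104 + 25 = 129
Selection 16: 129 + 25 = 154
Selection 17: 154 + 25 = 179
Selection 18: 179 + 25 = 204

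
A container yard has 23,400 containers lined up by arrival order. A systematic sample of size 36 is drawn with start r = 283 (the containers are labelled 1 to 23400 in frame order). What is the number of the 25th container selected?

k = 23400/36 = 650
25th selection = r + (25−1)·k = 283 + 24×650 = 283 + 15600 = 15883

15883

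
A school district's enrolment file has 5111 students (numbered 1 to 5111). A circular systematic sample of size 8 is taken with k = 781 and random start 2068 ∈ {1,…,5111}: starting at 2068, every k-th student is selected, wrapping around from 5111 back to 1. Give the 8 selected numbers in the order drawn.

Selection 1: 2068
Selection 2: 2068 + 781 = 2849
Selection 3: 2849 + 781 = 3630
Selection 4: 3630 + 781 = 4411
Selection 5: 4411 + 781 = 5192 → 5192 − 5111 = 81
Selection 6: 81 + 781 = 862
Selection 7: 862 + 781 = 1643
Selection 8: 1643 + 781 = 2424

2068, 2849, 3630, 4411, 81, 862, 1643, 2424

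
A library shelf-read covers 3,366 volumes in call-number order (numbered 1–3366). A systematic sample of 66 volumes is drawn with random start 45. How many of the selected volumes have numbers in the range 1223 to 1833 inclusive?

k = 3366/66 = 51
First selection ≥ 1223: 45 + ⌈(1223−45)/51⌉·51 = 45 + 24×51 = 1269
Last selection ≤ 1833: 45 + ⌊(1833−45)/51⌋·51 = 45 + 35×51 = 1830
Count = 35 − 24 + 1 = 12

12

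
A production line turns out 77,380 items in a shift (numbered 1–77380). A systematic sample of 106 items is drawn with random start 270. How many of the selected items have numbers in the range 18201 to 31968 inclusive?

19

k = 77380/106 = 730
First selection ≥ 18201: 270 + ⌈(18201−270)/730⌉·730 = 270 + 25×730 = 18520
Last selection ≤ 31968: 270 + ⌊(31968−270)/730⌋·730 = 270 + 43×730 = 31660
Count = 43 − 25 + 1 = 19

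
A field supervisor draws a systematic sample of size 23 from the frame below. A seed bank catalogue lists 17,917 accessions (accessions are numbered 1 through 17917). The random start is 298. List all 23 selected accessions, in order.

k = N/n = 17917/23 = 779
accession 1: 298
accession 2: 298 + 779 = 1077
accession 3: 1077 + 779 = 1856
accession 4: 1856 + 779 = 2635
accession 5: 2635 + 779 = 3414
accession 6: 3414 + 779 = 4193
accession 7: 4193 + 779 = 4972
accession 8: 4972 + 779 = 5751
accession 9: 5751 + 779 = 6530
accession 10: 6530 + 779 = 7309
accession 11: 7309 + 779 = 8088
accession 12: 8088 + 779 = 8867
accession 13: 8867 + 779 = 9646
accession 14: 9646 + 779 = 10425
accession 15: 10425 + 779 = 11204
accession 16: 11204 + 779 = 11983
accession 17: 11983 + 779 = 12762
accession 18: 12762 + 779 = 13541
accession 19: 13541 + 779 = 14320
accession 20: 14320 + 779 = 15099
accession 21: 15099 + 779 = 15878
accession 22: 15878 + 779 = 16657
accession 23: 16657 + 779 = 17436

298, 1077, 1856, 2635, 3414, 4193, 4972, 5751, 6530, 7309, 8088, 8867, 9646, 10425, 11204, 11983, 12762, 13541, 14320, 15099, 15878, 16657, 17436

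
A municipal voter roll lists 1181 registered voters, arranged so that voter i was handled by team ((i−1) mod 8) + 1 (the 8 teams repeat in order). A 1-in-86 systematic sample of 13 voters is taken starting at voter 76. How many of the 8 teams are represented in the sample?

4

Consecutive selections differ by k = 86, so their team numbers differ by 86 mod 8 = 6.
gcd(86, 8) = 2, so the sample visits 8/2 = 4 distinct residues mod 8.
Start 76 is team 4; the teams hit are 2, 4, 6, 8.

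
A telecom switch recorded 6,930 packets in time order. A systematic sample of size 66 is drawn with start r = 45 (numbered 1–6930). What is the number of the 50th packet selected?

5190

k = 6930/66 = 105
50th selection = r + (50−1)·k = 45 + 49×105 = 45 + 5145 = 5190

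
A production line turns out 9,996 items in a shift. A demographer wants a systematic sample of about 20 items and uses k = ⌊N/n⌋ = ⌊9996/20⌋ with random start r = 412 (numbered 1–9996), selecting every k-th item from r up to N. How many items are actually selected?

k = ⌊9996/20⌋ = 499
Achieved size = ⌊(9996 − 412)/499⌋ + 1 = ⌊9584/499⌋ + 1 = 19 + 1 = 20
(last selection: 412 + 19×499 = 9893 ≤ 9996; next would be 10392 > 9996)

20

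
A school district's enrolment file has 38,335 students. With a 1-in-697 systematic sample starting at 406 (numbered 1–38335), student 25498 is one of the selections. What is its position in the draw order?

37

k = 697
position = (25498 − 406)/697 + 1 = 25092/697 + 1 = 36 + 1 = 37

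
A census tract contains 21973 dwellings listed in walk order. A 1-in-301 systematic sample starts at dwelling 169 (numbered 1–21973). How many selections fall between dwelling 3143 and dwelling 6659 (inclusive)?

k = 301
First selection ≥ 3143: 169 + ⌈(3143−169)/301⌉·301 = 169 + 10×301 = 3179
Last selection ≤ 6659: 169 + ⌊(6659−169)/301⌋·301 = 169 + 21×301 = 6490
Count = 21 − 10 + 1 = 12

12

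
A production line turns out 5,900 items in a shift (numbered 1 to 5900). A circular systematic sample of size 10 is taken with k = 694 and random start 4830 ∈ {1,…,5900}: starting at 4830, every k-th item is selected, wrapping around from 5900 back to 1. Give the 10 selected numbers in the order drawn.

4830, 5524, 318, 1012, 1706, 2400, 3094, 3788, 4482, 5176

Selection 1: 4830
Selection 2: 4830 + 694 = 5524
Selection 3: 5524 + 694 = 6218 → 6218 − 5900 = 318
Selection 4: 318 + 694 = 1012
Selection 5: 1012 + 694 = 1706
Selection 6: 1706 + 694 = 2400
Selection 7: 2400 + 694 = 3094
Selection 8: 3094 + 694 = 3788
Selection 9: 3788 + 694 = 4482
Selection 10: 4482 + 694 = 5176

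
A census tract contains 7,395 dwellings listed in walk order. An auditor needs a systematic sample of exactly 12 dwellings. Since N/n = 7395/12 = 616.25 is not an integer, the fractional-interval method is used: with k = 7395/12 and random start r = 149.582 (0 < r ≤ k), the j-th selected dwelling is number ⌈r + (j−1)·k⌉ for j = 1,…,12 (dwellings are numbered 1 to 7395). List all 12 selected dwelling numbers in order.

j=1: r + 0k = 149.582 → ⌈·⌉ = 150
j=2: r + 1k = 765.832 → ⌈·⌉ = 766
j=3: r + 2k = 1382.082 → ⌈·⌉ = 1383
j=4: r + 3k = 1998.332 → ⌈·⌉ = 1999
j=5: r + 4k = 2614.582 → ⌈·⌉ = 2615
j=6: r + 5k = 3230.832 → ⌈·⌉ = 3231
j=7: r + 6k = 3847.082 → ⌈·⌉ = 3848
j=8: r + 7k = 4463.332 → ⌈·⌉ = 4464
j=9: r + 8k = 5079.582 → ⌈·⌉ = 5080
j=10: r + 9k = 5695.832 → ⌈·⌉ = 5696
j=11: r + 10k = 6312.082 → ⌈·⌉ = 6313
j=12: r + 11k = 6928.332 → ⌈·⌉ = 6929

150, 766, 1383, 1999, 2615, 3231, 3848, 4464, 5080, 5696, 6313, 6929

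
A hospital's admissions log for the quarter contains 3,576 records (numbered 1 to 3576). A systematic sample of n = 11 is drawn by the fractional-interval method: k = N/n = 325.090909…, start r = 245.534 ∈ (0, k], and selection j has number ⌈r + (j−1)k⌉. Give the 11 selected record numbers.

246, 571, 896, 1221, 1546, 1871, 2197, 2522, 2847, 3172, 3497

j=1: r + 0k = 245.534 → ⌈·⌉ = 246
j=2: r + 1k = 570.624909… → ⌈·⌉ = 571
j=3: r + 2k = 895.715818… → ⌈·⌉ = 896
j=4: r + 3k = 1220.806727… → ⌈·⌉ = 1221
j=5: r + 4k = 1545.897636… → ⌈·⌉ = 1546
j=6: r + 5k = 1870.988545… → ⌈·⌉ = 1871
j=7: r + 6k = 2196.079454… → ⌈·⌉ = 2197
j=8: r + 7k = 2521.170363… → ⌈·⌉ = 2522
j=9: r + 8k = 2846.261272… → ⌈·⌉ = 2847
j=10: r + 9k = 3171.352181… → ⌈·⌉ = 3172
j=11: r + 10k = 3496.443090… → ⌈·⌉ = 3497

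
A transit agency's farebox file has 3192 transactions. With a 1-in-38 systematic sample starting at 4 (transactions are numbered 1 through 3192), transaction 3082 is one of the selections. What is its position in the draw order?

k = 38
position = (3082 − 4)/38 + 1 = 3078/38 + 1 = 81 + 1 = 82

82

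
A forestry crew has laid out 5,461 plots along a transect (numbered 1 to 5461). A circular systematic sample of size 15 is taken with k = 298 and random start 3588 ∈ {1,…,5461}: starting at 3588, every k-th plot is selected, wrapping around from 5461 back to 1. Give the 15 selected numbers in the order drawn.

Selection 1: 3588
Selection 2: 3588 + 298 = 3886
Selection 3: 3886 + 298 = 4184
Selection 4: 4184 + 298 = 4482
Selection 5: 4482 + 298 = 4780
Selection 6: 4780 + 298 = 5078
Selection 7: 5078 + 298 = 5376
Selection 8: 5376 + 298 = 5674 → 5674 − 5461 = 213
Selection 9: 213 + 298 = 511
Selection 10: 511 + 298 = 809
Selection 11: 809 + 298 = 1107
Selection 12: 1107 + 298 = 1405
Selection 13: 1405 + 298 = 1703
Selection 14: 1703 + 298 = 2001
Selection 15: 2001 + 298 = 2299

3588, 3886, 4184, 4482, 4780, 5078, 5376, 213, 511, 809, 1107, 1405, 1703, 2001, 2299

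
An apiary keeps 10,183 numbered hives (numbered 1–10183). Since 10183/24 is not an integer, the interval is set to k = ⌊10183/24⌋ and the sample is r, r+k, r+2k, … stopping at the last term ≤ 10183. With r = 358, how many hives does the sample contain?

k = ⌊10183/24⌋ = 424
Achieved size = ⌊(10183 − 358)/424⌋ + 1 = ⌊9825/424⌋ + 1 = 23 + 1 = 24
(last selection: 358 + 23×424 = 10110 ≤ 10183; next would be 10534 > 10183)

24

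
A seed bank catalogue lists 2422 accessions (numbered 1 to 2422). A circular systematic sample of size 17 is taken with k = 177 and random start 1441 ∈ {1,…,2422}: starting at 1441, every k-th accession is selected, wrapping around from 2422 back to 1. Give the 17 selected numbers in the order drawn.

1441, 1618, 1795, 1972, 2149, 2326, 81, 258, 435, 612, 789, 966, 1143, 1320, 1497, 1674, 1851

Selection 1: 1441
Selection 2: 1441 + 177 = 1618
Selection 3: 1618 + 177 = 1795
Selection 4: 1795 + 177 = 1972
Selection 5: 1972 + 177 = 2149
Selection 6: 2149 + 177 = 2326
Selection 7: 2326 + 177 = 2503 → 2503 − 2422 = 81
Selection 8: 81 + 177 = 258
Selection 9: 258 + 177 = 435
Selection 10: 435 + 177 = 612
Selection 11: 612 + 177 = 789
Selection 12: 789 + 177 = 966
Selection 13: 966 + 177 = 1143
Selection 14: 1143 + 177 = 1320
Selection 15: 1320 + 177 = 1497
Selection 16: 1497 + 177 = 1674
Selection 17: 1674 + 177 = 1851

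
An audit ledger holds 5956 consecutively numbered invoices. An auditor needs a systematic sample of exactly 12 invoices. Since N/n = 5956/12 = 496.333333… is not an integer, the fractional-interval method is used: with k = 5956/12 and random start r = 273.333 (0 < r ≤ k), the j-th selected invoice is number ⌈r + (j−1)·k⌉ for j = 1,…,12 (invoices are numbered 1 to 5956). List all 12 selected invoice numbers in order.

j=1: r + 0k = 273.333 → ⌈·⌉ = 274
j=2: r + 1k = 769.666333… → ⌈·⌉ = 770
j=3: r + 2k = 1265.999666… → ⌈·⌉ = 1266
j=4: r + 3k = 1762.333 → ⌈·⌉ = 1763
j=5: r + 4k = 2258.666333… → ⌈·⌉ = 2259
j=6: r + 5k = 2754.999666… → ⌈·⌉ = 2755
j=7: r + 6k = 3251.333 → ⌈·⌉ = 3252
j=8: r + 7k = 3747.666333… → ⌈·⌉ = 3748
j=9: r + 8k = 4243.999666… → ⌈·⌉ = 4244
j=10: r + 9k = 4740.333 → ⌈·⌉ = 4741
j=11: r + 10k = 5236.666333… → ⌈·⌉ = 5237
j=12: r + 11k = 5732.999666… → ⌈·⌉ = 5733

274, 770, 1266, 1763, 2259, 2755, 3252, 3748, 4244, 4741, 5237, 5733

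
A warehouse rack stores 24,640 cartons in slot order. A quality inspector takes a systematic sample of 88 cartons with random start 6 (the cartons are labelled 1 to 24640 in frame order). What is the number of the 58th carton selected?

15966

k = 24640/88 = 280
58th selection = r + (58−1)·k = 6 + 57×280 = 6 + 15960 = 15966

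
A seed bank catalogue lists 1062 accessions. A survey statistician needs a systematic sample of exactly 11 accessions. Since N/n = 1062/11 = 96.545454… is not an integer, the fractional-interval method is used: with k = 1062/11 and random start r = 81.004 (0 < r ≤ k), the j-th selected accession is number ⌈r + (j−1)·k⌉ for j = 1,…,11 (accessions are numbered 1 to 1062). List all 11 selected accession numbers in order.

j=1: r + 0k = 81.004 → ⌈·⌉ = 82
j=2: r + 1k = 177.549454… → ⌈·⌉ = 178
j=3: r + 2k = 274.094909… → ⌈·⌉ = 275
j=4: r + 3k = 370.640363… → ⌈·⌉ = 371
j=5: r + 4k = 467.185818… → ⌈·⌉ = 468
j=6: r + 5k = 563.731272… → ⌈·⌉ = 564
j=7: r + 6k = 660.276727… → ⌈·⌉ = 661
j=8: r + 7k = 756.822181… → ⌈·⌉ = 757
j=9: r + 8k = 853.367636… → ⌈·⌉ = 854
j=10: r + 9k = 949.913090… → ⌈·⌉ = 950
j=11: r + 10k = 1046.458545… → ⌈·⌉ = 1047

82, 178, 275, 371, 468, 564, 661, 757, 854, 950, 1047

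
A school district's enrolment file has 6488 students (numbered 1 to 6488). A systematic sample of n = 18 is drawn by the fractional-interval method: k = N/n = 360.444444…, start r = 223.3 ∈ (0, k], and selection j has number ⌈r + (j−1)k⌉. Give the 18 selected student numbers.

j=1: r + 0k = 223.3 → ⌈·⌉ = 224
j=2: r + 1k = 583.744444… → ⌈·⌉ = 584
j=3: r + 2k = 944.188888… → ⌈·⌉ = 945
j=4: r + 3k = 1304.633333… → ⌈·⌉ = 1305
j=5: r + 4k = 1665.077777… → ⌈·⌉ = 1666
j=6: r + 5k = 2025.522222… → ⌈·⌉ = 2026
j=7: r + 6k = 2385.966666… → ⌈·⌉ = 2386
j=8: r + 7k = 2746.411111… → ⌈·⌉ = 2747
j=9: r + 8k = 3106.855555… → ⌈·⌉ = 3107
j=10: r + 9k = 3467.3 → ⌈·⌉ = 3468
j=11: r + 10k = 3827.744444… → ⌈·⌉ = 3828
j=12: r + 11k = 4188.188888… → ⌈·⌉ = 4189
j=13: r + 12k = 4548.633333… → ⌈·⌉ = 4549
j=14: r + 13k = 4909.077777… → ⌈·⌉ = 4910
j=15: r + 14k = 5269.522222… → ⌈·⌉ = 5270
j=16: r + 15k = 5629.966666… → ⌈·⌉ = 5630
j=17: r + 16k = 5990.411111… → ⌈·⌉ = 5991
j=18: r + 17k = 6350.855555… → ⌈·⌉ = 6351

224, 584, 945, 1305, 1666, 2026, 2386, 2747, 3107, 3468, 3828, 4189, 4549, 4910, 5270, 5630, 5991, 6351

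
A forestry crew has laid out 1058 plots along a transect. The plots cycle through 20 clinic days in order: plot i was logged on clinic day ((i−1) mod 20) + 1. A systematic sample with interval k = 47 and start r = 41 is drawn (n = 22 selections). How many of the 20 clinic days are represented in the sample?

Consecutive selections differ by k = 47, so their clinic day numbers differ by 47 mod 20 = 7.
gcd(47, 20) = 1, so the sample visits 20/1 = 20 distinct residues mod 20.
Start 41 is clinic day 1; the clinic days hit are 1, 2, 3, 4, 5, 6, 7, 8, 9, 10, 11, 12, 13, 14, 15, 16, 17, 18, 19, 20.

20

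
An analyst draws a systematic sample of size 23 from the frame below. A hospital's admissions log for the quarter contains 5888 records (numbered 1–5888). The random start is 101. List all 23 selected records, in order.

k = N/n = 5888/23 = 256
record 1: 101
record 2: 101 + 256 = 357
record 3: 357 + 256 = 613
record 4: 613 + 256 = 869
record 5: 869 + 256 = 1125
record 6: 1125 + 256 = 1381
record 7: 1381 + 256 = 1637
record 8: 1637 + 256 = 1893
record 9: 1893 + 256 = 2149
record 10: 2149 + 256 = 2405
record 11: 2405 + 256 = 2661
record 12: 2661 + 256 = 2917
record 13: 2917 + 256 = 3173
record 14: 3173 + 256 = 3429
record 15: 3429 + 256 = 3685
record 16: 3685 + 256 = 3941
record 17: 3941 + 256 = 4197
record 18: 4197 + 256 = 4453
record 19: 4453 + 256 = 4709
record 20: 4709 + 256 = 4965
record 21: 4965 + 256 = 5221
record 22: 5221 + 256 = 5477
record 23: 5477 + 256 = 5733

101, 357, 613, 869, 1125, 1381, 1637, 1893, 2149, 2405, 2661, 2917, 3173, 3429, 3685, 3941, 4197, 4453, 4709, 4965, 5221, 5477, 5733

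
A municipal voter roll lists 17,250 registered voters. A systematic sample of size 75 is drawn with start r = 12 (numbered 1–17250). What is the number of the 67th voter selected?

15192

k = 17250/75 = 230
67th selection = r + (67−1)·k = 12 + 66×230 = 12 + 15180 = 15192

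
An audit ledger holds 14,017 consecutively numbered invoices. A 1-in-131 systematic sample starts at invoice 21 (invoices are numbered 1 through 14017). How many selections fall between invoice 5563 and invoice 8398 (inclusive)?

k = 131
First selection ≥ 5563: 21 + ⌈(5563−21)/131⌉·131 = 21 + 43×131 = 5654
Last selection ≤ 8398: 21 + ⌊(8398−21)/131⌋·131 = 21 + 63×131 = 8274
Count = 63 − 43 + 1 = 21

21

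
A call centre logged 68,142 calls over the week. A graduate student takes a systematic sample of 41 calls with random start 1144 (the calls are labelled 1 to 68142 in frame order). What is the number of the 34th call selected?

k = 68142/41 = 1662
34th selection = r + (34−1)·k = 1144 + 33×1662 = 1144 + 54846 = 55990

55990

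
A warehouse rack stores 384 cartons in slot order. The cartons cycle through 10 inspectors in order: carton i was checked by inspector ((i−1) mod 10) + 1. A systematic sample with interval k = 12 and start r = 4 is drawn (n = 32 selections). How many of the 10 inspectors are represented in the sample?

Consecutive selections differ by k = 12, so their inspector numbers differ by 12 mod 10 = 2.
gcd(12, 10) = 2, so the sample visits 10/2 = 5 distinct residues mod 10.
Start 4 is inspector 4; the inspectors hit are 2, 4, 6, 8, 10.

5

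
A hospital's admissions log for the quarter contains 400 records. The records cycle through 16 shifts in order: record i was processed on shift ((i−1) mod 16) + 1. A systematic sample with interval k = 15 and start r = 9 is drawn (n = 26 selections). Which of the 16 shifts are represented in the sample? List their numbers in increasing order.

1, 2, 3, 4, 5, 6, 7, 8, 9, 10, 11, 12, 13, 14, 15, 16

Consecutive selections differ by k = 15, so their shift numbers differ by 15 mod 16 = 15.
gcd(15, 16) = 1, so the sample visits 16/1 = 16 distinct residues mod 16.
Start 9 is shift 9; the shifts hit are 1, 2, 3, 4, 5, 6, 7, 8, 9, 10, 11, 12, 13, 14, 15, 16.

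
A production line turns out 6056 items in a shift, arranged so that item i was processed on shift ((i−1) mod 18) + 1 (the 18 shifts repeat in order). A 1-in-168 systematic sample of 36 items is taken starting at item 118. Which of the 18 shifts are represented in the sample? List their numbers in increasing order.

Consecutive selections differ by k = 168, so their shift numbers differ by 168 mod 18 = 6.
gcd(168, 18) = 6, so the sample visits 18/6 = 3 distinct residues mod 18.
Start 118 is shift 10; the shifts hit are 4, 10, 16.

4, 10, 16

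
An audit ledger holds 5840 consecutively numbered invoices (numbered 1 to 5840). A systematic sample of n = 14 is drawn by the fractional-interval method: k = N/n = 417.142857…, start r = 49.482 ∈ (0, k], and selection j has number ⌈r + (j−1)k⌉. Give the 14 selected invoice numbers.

j=1: r + 0k = 49.482 → ⌈·⌉ = 50
j=2: r + 1k = 466.624857… → ⌈·⌉ = 467
j=3: r + 2k = 883.767714… → ⌈·⌉ = 884
j=4: r + 3k = 1300.910571… → ⌈·⌉ = 1301
j=5: r + 4k = 1718.053428… → ⌈·⌉ = 1719
j=6: r + 5k = 2135.196285… → ⌈·⌉ = 2136
j=7: r + 6k = 2552.339142… → ⌈·⌉ = 2553
j=8: r + 7k = 2969.482 → ⌈·⌉ = 2970
j=9: r + 8k = 3386.624857… → ⌈·⌉ = 3387
j=10: r + 9k = 3803.767714… → ⌈·⌉ = 3804
j=11: r + 10k = 4220.910571… → ⌈·⌉ = 4221
j=12: r + 11k = 4638.053428… → ⌈·⌉ = 4639
j=13: r + 12k = 5055.196285… → ⌈·⌉ = 5056
j=14: r + 13k = 5472.339142… → ⌈·⌉ = 5473

50, 467, 884, 1301, 1719, 2136, 2553, 2970, 3387, 3804, 4221, 4639, 5056, 5473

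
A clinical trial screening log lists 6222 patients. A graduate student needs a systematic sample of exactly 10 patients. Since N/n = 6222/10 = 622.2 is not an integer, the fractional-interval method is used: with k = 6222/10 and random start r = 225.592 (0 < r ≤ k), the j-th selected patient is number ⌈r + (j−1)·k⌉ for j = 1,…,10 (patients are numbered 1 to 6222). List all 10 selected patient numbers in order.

j=1: r + 0k = 225.592 → ⌈·⌉ = 226
j=2: r + 1k = 847.792 → ⌈·⌉ = 848
j=3: r + 2k = 1469.992 → ⌈·⌉ = 1470
j=4: r + 3k = 2092.192 → ⌈·⌉ = 2093
j=5: r + 4k = 2714.392 → ⌈·⌉ = 2715
j=6: r + 5k = 3336.592 → ⌈·⌉ = 3337
j=7: r + 6k = 3958.792 → ⌈·⌉ = 3959
j=8: r + 7k = 4580.992 → ⌈·⌉ = 4581
j=9: r + 8k = 5203.192 → ⌈·⌉ = 5204
j=10: r + 9k = 5825.392 → ⌈·⌉ = 5826

226, 848, 1470, 2093, 2715, 3337, 3959, 4581, 5204, 5826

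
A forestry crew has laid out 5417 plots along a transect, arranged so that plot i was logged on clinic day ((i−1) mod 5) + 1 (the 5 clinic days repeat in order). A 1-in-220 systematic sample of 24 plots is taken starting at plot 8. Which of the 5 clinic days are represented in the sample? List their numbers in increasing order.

3

Consecutive selections differ by k = 220, so their clinic day numbers differ by 220 mod 5 = 0.
gcd(220, 5) = 5, so the sample visits 5/5 = 1 distinct residues mod 5.
Start 8 is clinic day 3; the clinic days hit are 3.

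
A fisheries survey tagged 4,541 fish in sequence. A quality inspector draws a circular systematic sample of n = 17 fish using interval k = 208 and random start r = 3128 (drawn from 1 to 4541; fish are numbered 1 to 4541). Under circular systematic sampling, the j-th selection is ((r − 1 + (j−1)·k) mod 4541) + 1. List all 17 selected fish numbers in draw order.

3128, 3336, 3544, 3752, 3960, 4168, 4376, 43, 251, 459, 667, 875, 1083, 1291, 1499, 1707, 1915

Selection 1: 3128
Selection 2: 3128 + 208 = 3336
Selection 3: 3336 + 208 = 3544
Selection 4: 3544 + 208 = 3752
Selection 5: 3752 + 208 = 3960
Selection 6: 3960 + 208 = 4168
Selection 7: 4168 + 208 = 4376
Selection 8: 4376 + 208 = 4584 → 4584 − 4541 = 43
Selection 9: 43 + 208 = 251
Selection 10: 251 + 208 = 459
Selection 11: 459 + 208 = 667
Selection 12: 667 + 208 = 875
Selection 13: 875 + 208 = 1083
Selection 14: 1083 + 208 = 1291
Selection 15: 1291 + 208 = 1499
Selection 16: 1499 + 208 = 1707
Selection 17: 1707 + 208 = 1915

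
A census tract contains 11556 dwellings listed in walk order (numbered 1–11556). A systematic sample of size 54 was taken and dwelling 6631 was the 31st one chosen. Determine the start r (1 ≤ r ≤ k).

k = 11556/54 = 214
r = 6631 − (31−1)×214 = 6631 − 6420 = 211

211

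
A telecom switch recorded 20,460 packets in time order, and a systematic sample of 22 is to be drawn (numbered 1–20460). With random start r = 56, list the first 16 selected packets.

56, 986, 1916, 2846, 3776, 4706, 5636, 6566, 7496, 8426, 9356, 10286, 11216, 12146, 13076, 14006

k = N/n = 20460/22 = 930
packet 1: 56
packet 2: 56 + 930 = 986
packet 3: 986 + 930 = 1916
packet 4: 1916 + 930 = 2846
packet 5: 2846 + 930 = 3776
packet 6: 3776 + 930 = 4706
packet 7: 4706 + 930 = 5636
packet 8: 5636 + 930 = 6566
packet 9: 6566 + 930 = 7496
packet 10: 7496 + 930 = 8426
packet 11: 8426 + 930 = 9356
packet 12: 9356 + 930 = 10286
packet 13: 10286 + 930 = 11216
packet 14: 11216 + 930 = 12146
packet 15: 12146 + 930 = 13076
packet 16: 13076 + 930 = 14006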